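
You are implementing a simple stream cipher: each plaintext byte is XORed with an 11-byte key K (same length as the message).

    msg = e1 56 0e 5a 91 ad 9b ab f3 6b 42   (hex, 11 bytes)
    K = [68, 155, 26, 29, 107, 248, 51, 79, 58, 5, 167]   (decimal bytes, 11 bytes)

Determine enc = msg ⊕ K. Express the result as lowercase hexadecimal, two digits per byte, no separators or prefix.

a5cd1447fa55a8e4c96ee5

XOR is its own inverse, so applying the key byte-wise gives the result directly.
e1 ^ 44 = a5
56 ^ 9b = cd
0e ^ 1a = 14
5a ^ 1d = 47
91 ^ 6b = fa
ad ^ f8 = 55
9b ^ 33 = a8
ab ^ 4f = e4
f3 ^ 3a = c9
6b ^ 05 = 6e
42 ^ a7 = e5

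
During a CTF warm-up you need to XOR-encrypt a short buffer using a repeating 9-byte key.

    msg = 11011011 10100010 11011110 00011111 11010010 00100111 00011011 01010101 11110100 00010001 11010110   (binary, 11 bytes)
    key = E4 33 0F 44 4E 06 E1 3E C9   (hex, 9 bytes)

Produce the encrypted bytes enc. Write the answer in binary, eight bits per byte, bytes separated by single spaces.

00111111 10010001 11010001 01011011 10011100 00100001 11111010 01101011 00111101 11110101 11100101

The 9-byte key repeats, so the effective keystream is e4 33 0f 44 4e 06 e1 3e c9 e4 33.
byte 0: db xor e4 = 3f
byte 1: a2 xor 33 = 91
byte 2: de xor 0f = d1
byte 3: 1f xor 44 = 5b
byte 4: d2 xor 4e = 9c
byte 5: 27 xor 06 = 21
byte 6: 1b xor e1 = fa
byte 7: 55 xor 3e = 6b
byte 8: f4 xor c9 = 3d
byte 9: 11 xor e4 = f5
byte 10: d6 xor 33 = e5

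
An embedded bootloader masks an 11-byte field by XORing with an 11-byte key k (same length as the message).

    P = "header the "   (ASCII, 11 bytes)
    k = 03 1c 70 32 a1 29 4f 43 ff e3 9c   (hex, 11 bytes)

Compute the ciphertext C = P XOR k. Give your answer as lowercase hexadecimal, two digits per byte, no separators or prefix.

6b791156c45b6f379786bc

XOR is its own inverse, so applying the key byte-wise gives the result directly.
104 ^   3 = 107
101 ^  28 = 121
 97 ^ 112 =  17
100 ^  50 =  86
101 ^ 161 = 196
114 ^  41 =  91
 32 ^  79 = 111
116 ^  67 =  55
104 ^ 255 = 151
101 ^ 227 = 134
 32 ^ 156 = 188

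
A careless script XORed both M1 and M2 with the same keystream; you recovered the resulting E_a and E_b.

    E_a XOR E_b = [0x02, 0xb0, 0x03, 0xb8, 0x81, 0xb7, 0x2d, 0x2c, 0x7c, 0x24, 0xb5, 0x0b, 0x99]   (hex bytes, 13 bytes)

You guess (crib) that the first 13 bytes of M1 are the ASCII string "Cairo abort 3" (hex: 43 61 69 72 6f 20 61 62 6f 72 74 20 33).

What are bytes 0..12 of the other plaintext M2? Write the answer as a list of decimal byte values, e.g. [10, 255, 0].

Since E_a ⊕ E_b = M1 ⊕ M2, XORing with the guessed M1 bytes yields the corresponding M2 bytes: M2 = (E_a ⊕ E_b) ⊕ M1.
02 xor 43 = 41
b0 xor 61 = d1
03 xor 69 = 6a
b8 xor 72 = ca
81 xor 6f = ee
b7 xor 20 = 97
2d xor 61 = 4c
2c xor 62 = 4e
7c xor 6f = 13
24 xor 72 = 56
b5 xor 74 = c1
0b xor 20 = 2b
99 xor 33 = aa

[65, 209, 106, 202, 238, 151, 76, 78, 19, 86, 193, 43, 170]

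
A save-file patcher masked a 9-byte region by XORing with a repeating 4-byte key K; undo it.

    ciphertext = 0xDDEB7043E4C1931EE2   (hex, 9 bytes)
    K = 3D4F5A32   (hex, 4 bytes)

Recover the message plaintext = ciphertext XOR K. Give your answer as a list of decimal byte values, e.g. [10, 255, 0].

The 4-byte key repeats, so the effective keystream is 3d 4f 5a 32 3d 4f 5a 32 3d.
byte 0: 11011101 ^ 00111101 = 11100000
byte 1: 11101011 ^ 01001111 = 10100100
byte 2: 01110000 ^ 01011010 = 00101010
byte 3: 01000011 ^ 00110010 = 01110001
byte 4: 11100100 ^ 00111101 = 11011001
byte 5: 11000001 ^ 01001111 = 10001110
byte 6: 10010011 ^ 01011010 = 11001001
byte 7: 00011110 ^ 00110010 = 00101100
byte 8: 11100010 ^ 00111101 = 11011111

[224, 164, 42, 113, 217, 142, 201, 44, 223]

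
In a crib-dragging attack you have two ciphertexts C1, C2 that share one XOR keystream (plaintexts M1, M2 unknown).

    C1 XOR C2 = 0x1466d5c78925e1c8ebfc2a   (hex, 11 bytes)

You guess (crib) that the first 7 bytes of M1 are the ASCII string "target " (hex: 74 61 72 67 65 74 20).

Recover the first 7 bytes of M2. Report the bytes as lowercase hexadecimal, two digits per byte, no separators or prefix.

Since C1 ⊕ C2 = M1 ⊕ M2, XORing with the guessed M1 bytes yields the corresponding M2 bytes: M2 = (C1 ⊕ C2) ⊕ M1.
14 xor 74 = 60
66 xor 61 = 07
d5 xor 72 = a7
c7 xor 67 = a0
89 xor 65 = ec
25 xor 74 = 51
e1 xor 20 = c1

6007a7a0ec51c1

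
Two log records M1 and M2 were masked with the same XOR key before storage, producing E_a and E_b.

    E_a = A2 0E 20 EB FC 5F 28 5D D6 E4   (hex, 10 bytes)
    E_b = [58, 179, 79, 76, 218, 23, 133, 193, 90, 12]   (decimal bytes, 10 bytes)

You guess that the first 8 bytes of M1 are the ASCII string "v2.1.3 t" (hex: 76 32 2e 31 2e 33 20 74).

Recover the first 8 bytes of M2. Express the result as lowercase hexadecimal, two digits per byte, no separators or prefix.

First, E_a ⊕ E_b = (M1 ⊕ K) ⊕ (M2 ⊕ K) = M1 ⊕ M2, so the key drops out. Then M2 = (M1 ⊕ M2) ⊕ M1 over the first 8 bytes.
byte 0: (a2 XOR 3a) XOR 76 = 98 XOR 76 = ee
byte 1: (0e XOR b3) XOR 32 = bd XOR 32 = 8f
byte 2: (20 XOR 4f) XOR 2e = 6f XOR 2e = 41
byte 3: (eb XOR 4c) XOR 31 = a7 XOR 31 = 96
byte 4: (fc XOR da) XOR 2e = 26 XOR 2e = 08
byte 5: (5f XOR 17) XOR 33 = 48 XOR 33 = 7b
byte 6: (28 XOR 85) XOR 20 = ad XOR 20 = 8d
byte 7: (5d XOR c1) XOR 74 = 9c XOR 74 = e8

ee8f4196087b8de8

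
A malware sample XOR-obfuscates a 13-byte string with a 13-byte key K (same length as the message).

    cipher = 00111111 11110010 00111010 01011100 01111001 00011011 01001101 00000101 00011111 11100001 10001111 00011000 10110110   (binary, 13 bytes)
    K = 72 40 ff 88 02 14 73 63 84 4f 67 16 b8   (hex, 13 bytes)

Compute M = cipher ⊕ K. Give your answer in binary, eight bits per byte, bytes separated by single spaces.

01001101 10110010 11000101 11010100 01111011 00001111 00111110 01100110 10011011 10101110 11101000 00001110 00001110

byte 0:  63 ^ 114 =  77
byte 1: 242 ^  64 = 178
byte 2:  58 ^ 255 = 197
byte 3:  92 ^ 136 = 212
byte 4: 121 ^   2 = 123
byte 5:  27 ^  20 =  15
byte 6:  77 ^ 115 =  62
byte 7:   5 ^  99 = 102
byte 8:  31 ^ 132 = 155
byte 9: 225 ^  79 = 174
byte 10: 143 ^ 103 = 232
byte 11:  24 ^  22 =  14
byte 12: 182 ^ 184 =  14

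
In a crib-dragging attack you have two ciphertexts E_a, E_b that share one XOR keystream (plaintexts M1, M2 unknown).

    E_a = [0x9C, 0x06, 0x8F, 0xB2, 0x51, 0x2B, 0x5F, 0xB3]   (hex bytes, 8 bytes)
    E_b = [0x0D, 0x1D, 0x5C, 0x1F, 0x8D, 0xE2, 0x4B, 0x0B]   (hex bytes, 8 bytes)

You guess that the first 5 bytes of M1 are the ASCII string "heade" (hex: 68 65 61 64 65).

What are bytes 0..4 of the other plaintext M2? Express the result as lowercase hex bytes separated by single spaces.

First, E_a ⊕ E_b = (M1 ⊕ K) ⊕ (M2 ⊕ K) = M1 ⊕ M2, so the key drops out. Then M2 = (M1 ⊕ M2) ⊕ M1 over the first 5 bytes.
byte 0: (9c ⊕ 0d) ⊕ 68 = 91 ⊕ 68 = f9
byte 1: (06 ⊕ 1d) ⊕ 65 = 1b ⊕ 65 = 7e
byte 2: (8f ⊕ 5c) ⊕ 61 = d3 ⊕ 61 = b2
byte 3: (b2 ⊕ 1f) ⊕ 64 = ad ⊕ 64 = c9
byte 4: (51 ⊕ 8d) ⊕ 65 = dc ⊕ 65 = b9

f9 7e b2 c9 b9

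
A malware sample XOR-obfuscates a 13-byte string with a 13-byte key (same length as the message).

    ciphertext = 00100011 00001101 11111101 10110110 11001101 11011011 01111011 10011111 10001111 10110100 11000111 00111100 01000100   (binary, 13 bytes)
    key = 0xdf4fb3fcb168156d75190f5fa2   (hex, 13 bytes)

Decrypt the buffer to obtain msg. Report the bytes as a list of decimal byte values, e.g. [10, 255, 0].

XOR is its own inverse, so applying the key byte-wise gives the result directly.
23 ⊕ df = fc
0d ⊕ 4f = 42
fd ⊕ b3 = 4e
b6 ⊕ fc = 4a
cd ⊕ b1 = 7c
db ⊕ 68 = b3
7b ⊕ 15 = 6e
9f ⊕ 6d = f2
8f ⊕ 75 = fa
b4 ⊕ 19 = ad
c7 ⊕ 0f = c8
3c ⊕ 5f = 63
44 ⊕ a2 = e6

[252, 66, 78, 74, 124, 179, 110, 242, 250, 173, 200, 99, 230]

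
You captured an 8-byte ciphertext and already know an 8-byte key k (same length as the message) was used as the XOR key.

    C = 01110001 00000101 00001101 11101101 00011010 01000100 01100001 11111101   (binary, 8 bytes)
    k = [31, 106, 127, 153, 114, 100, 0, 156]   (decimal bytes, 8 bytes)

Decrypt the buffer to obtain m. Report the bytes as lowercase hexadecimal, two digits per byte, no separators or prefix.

71 ^ 1f = 6e
05 ^ 6a = 6f
0d ^ 7f = 72
ed ^ 99 = 74
1a ^ 72 = 68
44 ^ 64 = 20
61 ^ 00 = 61
fd ^ 9c = 61

6e6f727468206161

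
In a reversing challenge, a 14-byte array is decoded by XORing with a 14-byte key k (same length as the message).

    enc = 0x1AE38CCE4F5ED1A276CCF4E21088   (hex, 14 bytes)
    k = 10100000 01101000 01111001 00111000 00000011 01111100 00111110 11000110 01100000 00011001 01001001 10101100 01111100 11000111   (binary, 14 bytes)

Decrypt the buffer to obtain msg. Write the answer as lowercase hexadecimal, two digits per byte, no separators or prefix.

ba8bf5f64c22ef6416d5bd4e6c4f

XOR is its own inverse, so applying the key byte-wise gives the result directly.
byte 0: 1a ⊕ a0 = ba
byte 1: e3 ⊕ 68 = 8b
byte 2: 8c ⊕ 79 = f5
byte 3: ce ⊕ 38 = f6
byte 4: 4f ⊕ 03 = 4c
byte 5: 5e ⊕ 7c = 22
byte 6: d1 ⊕ 3e = ef
byte 7: a2 ⊕ c6 = 64
byte 8: 76 ⊕ 60 = 16
byte 9: cc ⊕ 19 = d5
byte 10: f4 ⊕ 49 = bd
byte 11: e2 ⊕ ac = 4e
byte 12: 10 ⊕ 7c = 6c
byte 13: 88 ⊕ c7 = 4f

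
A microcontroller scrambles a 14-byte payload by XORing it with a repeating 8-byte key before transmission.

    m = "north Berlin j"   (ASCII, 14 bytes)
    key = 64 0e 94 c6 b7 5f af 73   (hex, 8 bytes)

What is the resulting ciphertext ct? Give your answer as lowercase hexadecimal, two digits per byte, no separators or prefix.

The 8-byte key repeats, so the effective keystream is 64 0e 94 c6 b7 5f af 73 64 0e 94 c6 b7 5f.
byte 0: 01101110 xor 01100100 = 00001010
byte 1: 01101111 xor 00001110 = 01100001
byte 2: 01110010 xor 10010100 = 11100110
byte 3: 01110100 xor 11000110 = 10110010
byte 4: 01101000 xor 10110111 = 11011111
byte 5: 00100000 xor 01011111 = 01111111
byte 6: 01000010 xor 10101111 = 11101101
byte 7: 01100101 xor 01110011 = 00010110
byte 8: 01110010 xor 01100100 = 00010110
byte 9: 01101100 xor 00001110 = 01100010
byte 10: 01101001 xor 10010100 = 11111101
byte 11: 01101110 xor 11000110 = 10101000
byte 12: 00100000 xor 10110111 = 10010111
byte 13: 01101010 xor 01011111 = 00110101

0a61e6b2df7fed161662fda89735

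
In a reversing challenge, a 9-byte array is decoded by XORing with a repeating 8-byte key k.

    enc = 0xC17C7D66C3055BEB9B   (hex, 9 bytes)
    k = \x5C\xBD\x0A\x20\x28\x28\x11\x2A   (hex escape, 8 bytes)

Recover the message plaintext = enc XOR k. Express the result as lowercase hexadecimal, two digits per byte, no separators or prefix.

9dc17746eb2d4ac1c7

The 8-byte key repeats, so the effective keystream is 5c bd 0a 20 28 28 11 2a 5c.
byte 0: c1 ^ 5c = 9d
byte 1: 7c ^ bd = c1
byte 2: 7d ^ 0a = 77
byte 3: 66 ^ 20 = 46
byte 4: c3 ^ 28 = eb
byte 5: 05 ^ 28 = 2d
byte 6: 5b ^ 11 = 4a
byte 7: eb ^ 2a = c1
byte 8: 9b ^ 5c = c7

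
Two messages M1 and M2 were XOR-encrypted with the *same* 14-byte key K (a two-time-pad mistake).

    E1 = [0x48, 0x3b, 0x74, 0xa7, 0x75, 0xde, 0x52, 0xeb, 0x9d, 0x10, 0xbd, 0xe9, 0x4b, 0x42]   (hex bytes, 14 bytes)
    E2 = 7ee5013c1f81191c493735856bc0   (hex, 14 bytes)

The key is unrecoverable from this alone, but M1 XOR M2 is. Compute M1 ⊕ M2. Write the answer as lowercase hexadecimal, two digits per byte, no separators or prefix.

36de759b6a5f4bf7d427886c2082

E1 ⊕ E2 = (M1 ⊕ K) ⊕ (M2 ⊕ K) = M1 ⊕ M2 — the shared key cancels under XOR.
byte 0: 48 ⊕ 7e = 36
byte 1: 3b ⊕ e5 = de
byte 2: 74 ⊕ 01 = 75
byte 3: a7 ⊕ 3c = 9b
byte 4: 75 ⊕ 1f = 6a
byte 5: de ⊕ 81 = 5f
byte 6: 52 ⊕ 19 = 4b
byte 7: eb ⊕ 1c = f7
byte 8: 9d ⊕ 49 = d4
byte 9: 10 ⊕ 37 = 27
byte 10: bd ⊕ 35 = 88
byte 11: e9 ⊕ 85 = 6c
byte 12: 4b ⊕ 6b = 20
byte 13: 42 ⊕ c0 = 82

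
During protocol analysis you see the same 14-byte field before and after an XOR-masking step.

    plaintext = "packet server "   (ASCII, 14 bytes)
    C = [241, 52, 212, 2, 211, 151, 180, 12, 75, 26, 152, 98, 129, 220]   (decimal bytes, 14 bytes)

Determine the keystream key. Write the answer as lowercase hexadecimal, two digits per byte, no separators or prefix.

8155b769b6e3947f2e68ee07f3fc

Since C = plaintext ⊕ key, XORing both sides with plaintext gives key = plaintext ⊕ C.
70 xor f1 = 81
61 xor 34 = 55
63 xor d4 = b7
6b xor 02 = 69
65 xor d3 = b6
74 xor 97 = e3
20 xor b4 = 94
73 xor 0c = 7f
65 xor 4b = 2e
72 xor 1a = 68
76 xor 98 = ee
65 xor 62 = 07
72 xor 81 = f3
20 xor dc = fc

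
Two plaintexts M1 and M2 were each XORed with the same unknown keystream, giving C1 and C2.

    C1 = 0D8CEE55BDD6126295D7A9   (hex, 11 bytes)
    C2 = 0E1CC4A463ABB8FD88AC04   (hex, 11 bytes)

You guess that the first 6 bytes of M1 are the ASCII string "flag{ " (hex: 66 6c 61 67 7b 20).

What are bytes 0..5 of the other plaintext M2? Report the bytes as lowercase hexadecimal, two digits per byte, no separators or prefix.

65fc4b96a55d

First, C1 ⊕ C2 = (M1 ⊕ K) ⊕ (M2 ⊕ K) = M1 ⊕ M2, so the key drops out. Then M2 = (M1 ⊕ M2) ⊕ M1 over the first 6 bytes.
byte 0: (0d ^ 0e) ^ 66 = 03 ^ 66 = 65
byte 1: (8c ^ 1c) ^ 6c = 90 ^ 6c = fc
byte 2: (ee ^ c4) ^ 61 = 2a ^ 61 = 4b
byte 3: (55 ^ a4) ^ 67 = f1 ^ 67 = 96
byte 4: (bd ^ 63) ^ 7b = de ^ 7b = a5
byte 5: (d6 ^ ab) ^ 20 = 7d ^ 20 = 5d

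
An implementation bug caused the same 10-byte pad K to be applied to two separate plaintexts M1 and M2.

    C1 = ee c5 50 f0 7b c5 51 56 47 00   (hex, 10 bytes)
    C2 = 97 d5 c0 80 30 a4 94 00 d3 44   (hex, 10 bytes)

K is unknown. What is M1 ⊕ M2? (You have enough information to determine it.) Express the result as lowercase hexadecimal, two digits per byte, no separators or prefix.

C1 ⊕ C2 = (M1 ⊕ K) ⊕ (M2 ⊕ K) = M1 ⊕ M2 — the shared key cancels under XOR.
ee xor 97 = 79
c5 xor d5 = 10
50 xor c0 = 90
f0 xor 80 = 70
7b xor 30 = 4b
c5 xor a4 = 61
51 xor 94 = c5
56 xor 00 = 56
47 xor d3 = 94
00 xor 44 = 44

791090704b61c5569444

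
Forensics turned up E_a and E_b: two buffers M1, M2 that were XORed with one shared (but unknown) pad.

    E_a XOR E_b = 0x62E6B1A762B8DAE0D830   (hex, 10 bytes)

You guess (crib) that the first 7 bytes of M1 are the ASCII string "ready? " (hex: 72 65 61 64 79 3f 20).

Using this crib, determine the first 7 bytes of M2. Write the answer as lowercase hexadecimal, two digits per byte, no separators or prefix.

1083d0c31b87fa

Since E_a ⊕ E_b = M1 ⊕ M2, XORing with the guessed M1 bytes yields the corresponding M2 bytes: M2 = (E_a ⊕ E_b) ⊕ M1.
01100010 xor 01110010 = 00010000
11100110 xor 01100101 = 10000011
10110001 xor 01100001 = 11010000
10100111 xor 01100100 = 11000011
01100010 xor 01111001 = 00011011
10111000 xor 00111111 = 10000111
11011010 xor 00100000 = 11111010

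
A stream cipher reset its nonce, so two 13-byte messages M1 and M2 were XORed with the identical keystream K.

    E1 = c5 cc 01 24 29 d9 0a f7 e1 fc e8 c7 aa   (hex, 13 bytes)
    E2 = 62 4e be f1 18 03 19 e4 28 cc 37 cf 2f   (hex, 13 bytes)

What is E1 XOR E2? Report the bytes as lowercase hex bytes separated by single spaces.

a7 82 bf d5 31 da 13 13 c9 30 df 08 85

E1 ⊕ E2 = (M1 ⊕ K) ⊕ (M2 ⊕ K) = M1 ⊕ M2 — the shared key cancels under XOR.
197 XOR  98 = 167
204 XOR  78 = 130
  1 XOR 190 = 191
 36 XOR 241 = 213
 41 XOR  24 =  49
217 XOR   3 = 218
 10 XOR  25 =  19
247 XOR 228 =  19
225 XOR  40 = 201
252 XOR 204 =  48
232 XOR  55 = 223
199 XOR 207 =   8
170 XOR  47 = 133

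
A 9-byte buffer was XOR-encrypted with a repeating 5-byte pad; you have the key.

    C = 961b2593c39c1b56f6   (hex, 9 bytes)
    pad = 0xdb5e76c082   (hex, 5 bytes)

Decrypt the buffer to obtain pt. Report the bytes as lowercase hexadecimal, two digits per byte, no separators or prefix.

4d4553534147452036

The 5-byte key repeats, so the effective keystream is db 5e 76 c0 82 db 5e 76 c0.
byte 0: 10010110 xor 11011011 = 01001101
byte 1: 00011011 xor 01011110 = 01000101
byte 2: 00100101 xor 01110110 = 01010011
byte 3: 10010011 xor 11000000 = 01010011
byte 4: 11000011 xor 10000010 = 01000001
byte 5: 10011100 xor 11011011 = 01000111
byte 6: 00011011 xor 01011110 = 01000101
byte 7: 01010110 xor 01110110 = 00100000
byte 8: 11110110 xor 11000000 = 00110110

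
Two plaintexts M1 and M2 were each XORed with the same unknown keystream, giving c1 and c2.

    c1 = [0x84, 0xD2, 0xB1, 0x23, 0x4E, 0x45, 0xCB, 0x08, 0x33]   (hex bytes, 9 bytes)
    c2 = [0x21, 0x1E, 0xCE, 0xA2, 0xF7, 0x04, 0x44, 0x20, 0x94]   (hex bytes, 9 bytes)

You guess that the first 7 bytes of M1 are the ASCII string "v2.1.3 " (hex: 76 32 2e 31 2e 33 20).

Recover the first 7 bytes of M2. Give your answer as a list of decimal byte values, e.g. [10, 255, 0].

First, c1 ⊕ c2 = (M1 ⊕ K) ⊕ (M2 ⊕ K) = M1 ⊕ M2, so the key drops out. Then M2 = (M1 ⊕ M2) ⊕ M1 over the first 7 bytes.
byte 0: (84 XOR 21) XOR 76 = a5 XOR 76 = d3
byte 1: (d2 XOR 1e) XOR 32 = cc XOR 32 = fe
byte 2: (b1 XOR ce) XOR 2e = 7f XOR 2e = 51
byte 3: (23 XOR a2) XOR 31 = 81 XOR 31 = b0
byte 4: (4e XOR f7) XOR 2e = b9 XOR 2e = 97
byte 5: (45 XOR 04) XOR 33 = 41 XOR 33 = 72
byte 6: (cb XOR 44) XOR 20 = 8f XOR 20 = af

[211, 254, 81, 176, 151, 114, 175]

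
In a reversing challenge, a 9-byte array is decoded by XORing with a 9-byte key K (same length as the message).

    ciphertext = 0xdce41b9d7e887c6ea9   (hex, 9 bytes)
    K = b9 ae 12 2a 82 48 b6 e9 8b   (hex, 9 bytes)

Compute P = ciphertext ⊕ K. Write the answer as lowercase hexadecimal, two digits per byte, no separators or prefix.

654a09b7fcc0ca8722

dc ⊕ b9 = 65
e4 ⊕ ae = 4a
1b ⊕ 12 = 09
9d ⊕ 2a = b7
7e ⊕ 82 = fc
88 ⊕ 48 = c0
7c ⊕ b6 = ca
6e ⊕ e9 = 87
a9 ⊕ 8b = 22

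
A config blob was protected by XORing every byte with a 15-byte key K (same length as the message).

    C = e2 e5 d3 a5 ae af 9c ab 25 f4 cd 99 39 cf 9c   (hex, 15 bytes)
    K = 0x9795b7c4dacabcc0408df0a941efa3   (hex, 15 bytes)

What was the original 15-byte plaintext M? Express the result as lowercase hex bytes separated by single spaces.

e2 ⊕ 97 = 75
e5 ⊕ 95 = 70
d3 ⊕ b7 = 64
a5 ⊕ c4 = 61
ae ⊕ da = 74
af ⊕ ca = 65
9c ⊕ bc = 20
ab ⊕ c0 = 6b
25 ⊕ 40 = 65
f4 ⊕ 8d = 79
cd ⊕ f0 = 3d
99 ⊕ a9 = 30
39 ⊕ 41 = 78
cf ⊕ ef = 20
9c ⊕ a3 = 3f

75 70 64 61 74 65 20 6b 65 79 3d 30 78 20 3f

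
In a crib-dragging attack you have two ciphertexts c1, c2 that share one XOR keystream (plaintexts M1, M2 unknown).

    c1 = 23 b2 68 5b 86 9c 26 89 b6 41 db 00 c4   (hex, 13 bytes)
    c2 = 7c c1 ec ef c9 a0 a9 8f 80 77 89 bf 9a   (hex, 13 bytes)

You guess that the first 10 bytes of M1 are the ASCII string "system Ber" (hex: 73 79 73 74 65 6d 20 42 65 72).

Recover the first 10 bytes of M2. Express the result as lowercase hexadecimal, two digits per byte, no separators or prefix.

First, c1 ⊕ c2 = (M1 ⊕ K) ⊕ (M2 ⊕ K) = M1 ⊕ M2, so the key drops out. Then M2 = (M1 ⊕ M2) ⊕ M1 over the first 10 bytes.
byte 0: (23 ^ 7c) ^ 73 = 5f ^ 73 = 2c
byte 1: (b2 ^ c1) ^ 79 = 73 ^ 79 = 0a
byte 2: (68 ^ ec) ^ 73 = 84 ^ 73 = f7
byte 3: (5b ^ ef) ^ 74 = b4 ^ 74 = c0
byte 4: (86 ^ c9) ^ 65 = 4f ^ 65 = 2a
byte 5: (9c ^ a0) ^ 6d = 3c ^ 6d = 51
byte 6: (26 ^ a9) ^ 20 = 8f ^ 20 = af
byte 7: (89 ^ 8f) ^ 42 = 06 ^ 42 = 44
byte 8: (b6 ^ 80) ^ 65 = 36 ^ 65 = 53
byte 9: (41 ^ 77) ^ 72 = 36 ^ 72 = 44

2c0af7c02a51af445344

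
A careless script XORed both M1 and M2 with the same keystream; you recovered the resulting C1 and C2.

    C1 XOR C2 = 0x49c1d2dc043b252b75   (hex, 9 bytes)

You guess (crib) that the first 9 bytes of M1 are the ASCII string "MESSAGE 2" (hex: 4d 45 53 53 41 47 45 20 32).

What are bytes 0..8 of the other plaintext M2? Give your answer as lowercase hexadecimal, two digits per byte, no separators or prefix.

Since C1 ⊕ C2 = M1 ⊕ M2, XORing with the guessed M1 bytes yields the corresponding M2 bytes: M2 = (C1 ⊕ C2) ⊕ M1.
49 XOR 4d = 04
c1 XOR 45 = 84
d2 XOR 53 = 81
dc XOR 53 = 8f
04 XOR 41 = 45
3b XOR 47 = 7c
25 XOR 45 = 60
2b XOR 20 = 0b
75 XOR 32 = 47

0484818f457c600b47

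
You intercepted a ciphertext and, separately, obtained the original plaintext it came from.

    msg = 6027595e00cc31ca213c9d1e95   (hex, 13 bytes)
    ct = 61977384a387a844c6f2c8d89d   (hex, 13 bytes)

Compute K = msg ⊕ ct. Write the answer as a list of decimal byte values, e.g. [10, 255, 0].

[1, 176, 42, 218, 163, 75, 153, 142, 231, 206, 85, 198, 8]

Since ct = msg ⊕ K, XORing both sides with msg gives K = msg ⊕ ct.
60 ^ 61 = 01
27 ^ 97 = b0
59 ^ 73 = 2a
5e ^ 84 = da
00 ^ a3 = a3
cc ^ 87 = 4b
31 ^ a8 = 99
ca ^ 44 = 8e
21 ^ c6 = e7
3c ^ f2 = ce
9d ^ c8 = 55
1e ^ d8 = c6
95 ^ 9d = 08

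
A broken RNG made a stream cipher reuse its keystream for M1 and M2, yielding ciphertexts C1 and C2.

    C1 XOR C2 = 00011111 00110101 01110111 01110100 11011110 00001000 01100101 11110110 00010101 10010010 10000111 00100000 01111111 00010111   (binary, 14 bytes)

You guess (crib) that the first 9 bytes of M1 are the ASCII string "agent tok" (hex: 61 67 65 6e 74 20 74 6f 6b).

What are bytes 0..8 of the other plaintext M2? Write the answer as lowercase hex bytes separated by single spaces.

Since C1 ⊕ C2 = M1 ⊕ M2, XORing with the guessed M1 bytes yields the corresponding M2 bytes: M2 = (C1 ⊕ C2) ⊕ M1.
1f ^ 61 = 7e
35 ^ 67 = 52
77 ^ 65 = 12
74 ^ 6e = 1a
de ^ 74 = aa
08 ^ 20 = 28
65 ^ 74 = 11
f6 ^ 6f = 99
15 ^ 6b = 7e

7e 52 12 1a aa 28 11 99 7e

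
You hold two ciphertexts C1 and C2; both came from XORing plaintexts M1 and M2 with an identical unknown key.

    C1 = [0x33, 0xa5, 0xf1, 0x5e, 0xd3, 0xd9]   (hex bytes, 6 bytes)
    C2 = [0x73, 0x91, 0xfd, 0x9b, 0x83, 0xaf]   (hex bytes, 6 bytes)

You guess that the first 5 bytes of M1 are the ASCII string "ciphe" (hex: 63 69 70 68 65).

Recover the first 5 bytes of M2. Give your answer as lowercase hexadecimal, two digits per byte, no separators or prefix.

235d7cad35

First, C1 ⊕ C2 = (M1 ⊕ K) ⊕ (M2 ⊕ K) = M1 ⊕ M2, so the key drops out. Then M2 = (M1 ⊕ M2) ⊕ M1 over the first 5 bytes.
byte 0: (33 xor 73) xor 63 = 40 xor 63 = 23
byte 1: (a5 xor 91) xor 69 = 34 xor 69 = 5d
byte 2: (f1 xor fd) xor 70 = 0c xor 70 = 7c
byte 3: (5e xor 9b) xor 68 = c5 xor 68 = ad
byte 4: (d3 xor 83) xor 65 = 50 xor 65 = 35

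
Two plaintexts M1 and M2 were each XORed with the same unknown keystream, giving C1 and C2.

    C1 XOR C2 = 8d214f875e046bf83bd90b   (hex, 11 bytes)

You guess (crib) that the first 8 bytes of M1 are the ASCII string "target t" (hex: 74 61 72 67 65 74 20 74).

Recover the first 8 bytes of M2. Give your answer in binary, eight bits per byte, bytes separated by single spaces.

Since C1 ⊕ C2 = M1 ⊕ M2, XORing with the guessed M1 bytes yields the corresponding M2 bytes: M2 = (C1 ⊕ C2) ⊕ M1.
10001101 xor 01110100 = 11111001
00100001 xor 01100001 = 01000000
01001111 xor 01110010 = 00111101
10000111 xor 01100111 = 11100000
01011110 xor 01100101 = 00111011
00000100 xor 01110100 = 01110000
01101011 xor 00100000 = 01001011
11111000 xor 01110100 = 10001100

11111001 01000000 00111101 11100000 00111011 01110000 01001011 10001100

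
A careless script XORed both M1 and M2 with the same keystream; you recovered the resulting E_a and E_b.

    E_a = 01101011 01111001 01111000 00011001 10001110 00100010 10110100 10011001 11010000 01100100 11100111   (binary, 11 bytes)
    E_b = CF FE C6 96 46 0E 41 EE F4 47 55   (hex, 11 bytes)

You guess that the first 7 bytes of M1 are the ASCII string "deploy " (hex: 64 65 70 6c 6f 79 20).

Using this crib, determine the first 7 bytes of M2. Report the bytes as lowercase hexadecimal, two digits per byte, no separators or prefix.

First, E_a ⊕ E_b = (M1 ⊕ K) ⊕ (M2 ⊕ K) = M1 ⊕ M2, so the key drops out. Then M2 = (M1 ⊕ M2) ⊕ M1 over the first 7 bytes.
byte 0: (6b xor cf) xor 64 = a4 xor 64 = c0
byte 1: (79 xor fe) xor 65 = 87 xor 65 = e2
byte 2: (78 xor c6) xor 70 = be xor 70 = ce
byte 3: (19 xor 96) xor 6c = 8f xor 6c = e3
byte 4: (8e xor 46) xor 6f = c8 xor 6f = a7
byte 5: (22 xor 0e) xor 79 = 2c xor 79 = 55
byte 6: (b4 xor 41) xor 20 = f5 xor 20 = d5

c0e2cee3a755d5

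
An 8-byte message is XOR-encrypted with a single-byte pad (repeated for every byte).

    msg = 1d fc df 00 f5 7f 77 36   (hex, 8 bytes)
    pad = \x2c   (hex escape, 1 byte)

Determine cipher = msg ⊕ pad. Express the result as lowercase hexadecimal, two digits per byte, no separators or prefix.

The 1-byte key repeats, so the effective keystream is 2c 2c 2c 2c 2c 2c 2c 2c.
byte 0: 00011101 ^ 00101100 = 00110001
byte 1: 11111100 ^ 00101100 = 11010000
byte 2: 11011111 ^ 00101100 = 11110011
byte 3: 00000000 ^ 00101100 = 00101100
byte 4: 11110101 ^ 00101100 = 11011001
byte 5: 01111111 ^ 00101100 = 01010011
byte 6: 01110111 ^ 00101100 = 01011011
byte 7: 00110110 ^ 00101100 = 00011010

31d0f32cd9535b1a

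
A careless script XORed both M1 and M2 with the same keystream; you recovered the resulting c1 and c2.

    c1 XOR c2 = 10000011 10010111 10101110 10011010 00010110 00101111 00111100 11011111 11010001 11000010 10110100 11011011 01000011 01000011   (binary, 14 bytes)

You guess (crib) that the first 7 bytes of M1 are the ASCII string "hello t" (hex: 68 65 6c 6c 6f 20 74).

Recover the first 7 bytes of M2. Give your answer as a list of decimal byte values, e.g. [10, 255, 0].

[235, 242, 194, 246, 121, 15, 72]

Since c1 ⊕ c2 = M1 ⊕ M2, XORing with the guessed M1 bytes yields the corresponding M2 bytes: M2 = (c1 ⊕ c2) ⊕ M1.
byte 0: 83 XOR 68 = eb
byte 1: 97 XOR 65 = f2
byte 2: ae XOR 6c = c2
byte 3: 9a XOR 6c = f6
byte 4: 16 XOR 6f = 79
byte 5: 2f XOR 20 = 0f
byte 6: 3c XOR 74 = 48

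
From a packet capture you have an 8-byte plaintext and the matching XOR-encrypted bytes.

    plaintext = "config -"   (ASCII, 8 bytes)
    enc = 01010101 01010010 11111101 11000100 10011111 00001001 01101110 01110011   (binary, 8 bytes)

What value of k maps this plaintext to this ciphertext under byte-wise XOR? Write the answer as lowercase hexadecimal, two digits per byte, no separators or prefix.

Since enc = plaintext ⊕ k, XORing both sides with plaintext gives k = plaintext ⊕ enc.
byte 0:  99 ^  85 =  54
byte 1: 111 ^  82 =  61
byte 2: 110 ^ 253 = 147
byte 3: 102 ^ 196 = 162
byte 4: 105 ^ 159 = 246
byte 5: 103 ^   9 = 110
byte 6:  32 ^ 110 =  78
byte 7:  45 ^ 115 =  94

363d93a2f66e4e5e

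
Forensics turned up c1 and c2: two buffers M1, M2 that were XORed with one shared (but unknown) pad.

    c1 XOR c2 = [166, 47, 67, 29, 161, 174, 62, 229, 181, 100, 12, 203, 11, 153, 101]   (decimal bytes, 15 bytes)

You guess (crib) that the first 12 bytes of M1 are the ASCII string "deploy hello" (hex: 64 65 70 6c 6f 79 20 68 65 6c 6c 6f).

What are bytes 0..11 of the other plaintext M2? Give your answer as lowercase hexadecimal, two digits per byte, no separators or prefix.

Since c1 ⊕ c2 = M1 ⊕ M2, XORing with the guessed M1 bytes yields the corresponding M2 bytes: M2 = (c1 ⊕ c2) ⊕ M1.
166 xor 100 = 194
 47 xor 101 =  74
 67 xor 112 =  51
 29 xor 108 = 113
161 xor 111 = 206
174 xor 121 = 215
 62 xor  32 =  30
229 xor 104 = 141
181 xor 101 = 208
100 xor 108 =   8
 12 xor 108 =  96
203 xor 111 = 164

c24a3371ced71e8dd00860a4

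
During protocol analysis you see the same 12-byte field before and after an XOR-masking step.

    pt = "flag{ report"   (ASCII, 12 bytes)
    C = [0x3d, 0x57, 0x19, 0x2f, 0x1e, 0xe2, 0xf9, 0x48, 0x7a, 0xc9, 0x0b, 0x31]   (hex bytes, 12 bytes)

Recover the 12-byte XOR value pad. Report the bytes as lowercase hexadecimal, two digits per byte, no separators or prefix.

Since C = pt ⊕ pad, XORing both sides with pt gives pad = pt ⊕ C.
102 ^  61 =  91
108 ^  87 =  59
 97 ^  25 = 120
103 ^  47 =  72
123 ^  30 = 101
 32 ^ 226 = 194
114 ^ 249 = 139
101 ^  72 =  45
112 ^ 122 =  10
111 ^ 201 = 166
114 ^  11 = 121
116 ^  49 =  69

5b3b784865c28b2d0aa67945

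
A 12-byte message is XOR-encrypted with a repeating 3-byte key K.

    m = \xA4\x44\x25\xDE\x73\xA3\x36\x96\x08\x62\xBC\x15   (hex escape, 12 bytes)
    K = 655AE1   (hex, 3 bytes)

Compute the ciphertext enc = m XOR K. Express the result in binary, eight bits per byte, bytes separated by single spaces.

The 3-byte key repeats, so the effective keystream is 65 5a e1 65 5a e1 65 5a e1 65 5a e1.
byte 0: 164 ^ 101 = 193
byte 1:  68 ^  90 =  30
byte 2:  37 ^ 225 = 196
byte 3: 222 ^ 101 = 187
byte 4: 115 ^  90 =  41
byte 5: 163 ^ 225 =  66
byte 6:  54 ^ 101 =  83
byte 7: 150 ^  90 = 204
byte 8:   8 ^ 225 = 233
byte 9:  98 ^ 101 =   7
byte 10: 188 ^  90 = 230
byte 11:  21 ^ 225 = 244

11000001 00011110 11000100 10111011 00101001 01000010 01010011 11001100 11101001 00000111 11100110 11110100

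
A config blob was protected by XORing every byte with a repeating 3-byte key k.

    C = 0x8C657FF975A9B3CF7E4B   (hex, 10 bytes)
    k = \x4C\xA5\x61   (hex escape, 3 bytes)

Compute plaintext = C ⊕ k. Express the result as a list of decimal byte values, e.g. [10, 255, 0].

The 3-byte key repeats, so the effective keystream is 4c a5 61 4c a5 61 4c a5 61 4c.
byte 0: 8c ^ 4c = c0
byte 1: 65 ^ a5 = c0
byte 2: 7f ^ 61 = 1e
byte 3: f9 ^ 4c = b5
byte 4: 75 ^ a5 = d0
byte 5: a9 ^ 61 = c8
byte 6: b3 ^ 4c = ff
byte 7: cf ^ a5 = 6a
byte 8: 7e ^ 61 = 1f
byte 9: 4b ^ 4c = 07

[192, 192, 30, 181, 208, 200, 255, 106, 31, 7]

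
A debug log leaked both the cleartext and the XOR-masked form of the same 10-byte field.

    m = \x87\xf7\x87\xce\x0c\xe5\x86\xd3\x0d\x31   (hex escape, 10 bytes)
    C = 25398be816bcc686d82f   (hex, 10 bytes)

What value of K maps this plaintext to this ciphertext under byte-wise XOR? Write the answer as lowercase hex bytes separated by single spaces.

a2 ce 0c 26 1a 59 40 55 d5 1e

Since C = m ⊕ K, XORing both sides with m gives K = m ⊕ C.
87 xor 25 = a2
f7 xor 39 = ce
87 xor 8b = 0c
ce xor e8 = 26
0c xor 16 = 1a
e5 xor bc = 59
86 xor c6 = 40
d3 xor 86 = 55
0d xor d8 = d5
31 xor 2f = 1e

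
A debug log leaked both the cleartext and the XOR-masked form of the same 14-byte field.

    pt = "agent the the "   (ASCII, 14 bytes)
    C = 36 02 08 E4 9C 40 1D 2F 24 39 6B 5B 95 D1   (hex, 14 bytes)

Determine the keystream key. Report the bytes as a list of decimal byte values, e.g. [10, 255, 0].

[87, 101, 109, 138, 232, 96, 105, 71, 65, 25, 31, 51, 240, 241]

Since C = pt ⊕ key, XORing both sides with pt gives key = pt ⊕ C.
byte 0: 61 xor 36 = 57
byte 1: 67 xor 02 = 65
byte 2: 65 xor 08 = 6d
byte 3: 6e xor e4 = 8a
byte 4: 74 xor 9c = e8
byte 5: 20 xor 40 = 60
byte 6: 74 xor 1d = 69
byte 7: 68 xor 2f = 47
byte 8: 65 xor 24 = 41
byte 9: 20 xor 39 = 19
byte 10: 74 xor 6b = 1f
byte 11: 68 xor 5b = 33
byte 12: 65 xor 95 = f0
byte 13: 20 xor d1 = f1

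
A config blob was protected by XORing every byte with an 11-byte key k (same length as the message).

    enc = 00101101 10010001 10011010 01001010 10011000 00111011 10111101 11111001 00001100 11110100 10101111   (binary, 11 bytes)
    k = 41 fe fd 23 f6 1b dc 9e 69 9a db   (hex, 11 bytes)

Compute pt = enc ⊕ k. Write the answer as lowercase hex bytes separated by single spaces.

6c 6f 67 69 6e 20 61 67 65 6e 74

XOR is its own inverse, so applying the key byte-wise gives the result directly.
byte 0: 2d ⊕ 41 = 6c
byte 1: 91 ⊕ fe = 6f
byte 2: 9a ⊕ fd = 67
byte 3: 4a ⊕ 23 = 69
byte 4: 98 ⊕ f6 = 6e
byte 5: 3b ⊕ 1b = 20
byte 6: bd ⊕ dc = 61
byte 7: f9 ⊕ 9e = 67
byte 8: 0c ⊕ 69 = 65
byte 9: f4 ⊕ 9a = 6e
byte 10: af ⊕ db = 74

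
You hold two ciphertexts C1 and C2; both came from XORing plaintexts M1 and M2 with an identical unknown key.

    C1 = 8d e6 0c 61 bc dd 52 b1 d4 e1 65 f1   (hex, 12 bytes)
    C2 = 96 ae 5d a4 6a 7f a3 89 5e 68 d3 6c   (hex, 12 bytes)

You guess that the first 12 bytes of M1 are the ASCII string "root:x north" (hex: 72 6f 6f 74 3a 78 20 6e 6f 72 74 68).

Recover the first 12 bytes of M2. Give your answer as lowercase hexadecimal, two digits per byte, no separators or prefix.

First, C1 ⊕ C2 = (M1 ⊕ K) ⊕ (M2 ⊕ K) = M1 ⊕ M2, so the key drops out. Then M2 = (M1 ⊕ M2) ⊕ M1 over the first 12 bytes.
byte 0: (8d ^ 96) ^ 72 = 1b ^ 72 = 69
byte 1: (e6 ^ ae) ^ 6f = 48 ^ 6f = 27
byte 2: (0c ^ 5d) ^ 6f = 51 ^ 6f = 3e
byte 3: (61 ^ a4) ^ 74 = c5 ^ 74 = b1
byte 4: (bc ^ 6a) ^ 3a = d6 ^ 3a = ec
byte 5: (dd ^ 7f) ^ 78 = a2 ^ 78 = da
byte 6: (52 ^ a3) ^ 20 = f1 ^ 20 = d1
byte 7: (b1 ^ 89) ^ 6e = 38 ^ 6e = 56
byte 8: (d4 ^ 5e) ^ 6f = 8a ^ 6f = e5
byte 9: (e1 ^ 68) ^ 72 = 89 ^ 72 = fb
byte 10: (65 ^ d3) ^ 74 = b6 ^ 74 = c2
byte 11: (f1 ^ 6c) ^ 68 = 9d ^ 68 = f5

69273eb1ecdad156e5fbc2f5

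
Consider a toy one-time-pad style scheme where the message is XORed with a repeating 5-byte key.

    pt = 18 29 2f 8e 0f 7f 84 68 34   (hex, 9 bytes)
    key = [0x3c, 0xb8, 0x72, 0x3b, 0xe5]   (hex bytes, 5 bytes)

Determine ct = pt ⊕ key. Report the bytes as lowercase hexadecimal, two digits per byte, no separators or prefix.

24915db5ea433c1a0f

The 5-byte key repeats, so the effective keystream is 3c b8 72 3b e5 3c b8 72 3b.
byte 0: 00011000 xor 00111100 = 00100100
byte 1: 00101001 xor 10111000 = 10010001
byte 2: 00101111 xor 01110010 = 01011101
byte 3: 10001110 xor 00111011 = 10110101
byte 4: 00001111 xor 11100101 = 11101010
byte 5: 01111111 xor 00111100 = 01000011
byte 6: 10000100 xor 10111000 = 00111100
byte 7: 01101000 xor 01110010 = 00011010
byte 8: 00110100 xor 00111011 = 00001111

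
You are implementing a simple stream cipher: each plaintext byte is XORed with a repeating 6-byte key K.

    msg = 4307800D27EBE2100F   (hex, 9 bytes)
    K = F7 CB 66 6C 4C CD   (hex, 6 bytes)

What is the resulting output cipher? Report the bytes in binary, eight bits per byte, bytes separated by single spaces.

The 6-byte key repeats, so the effective keystream is f7 cb 66 6c 4c cd f7 cb 66.
byte 0: 43 ⊕ f7 = b4
byte 1: 07 ⊕ cb = cc
byte 2: 80 ⊕ 66 = e6
byte 3: 0d ⊕ 6c = 61
byte 4: 27 ⊕ 4c = 6b
byte 5: eb ⊕ cd = 26
byte 6: e2 ⊕ f7 = 15
byte 7: 10 ⊕ cb = db
byte 8: 0f ⊕ 66 = 69

10110100 11001100 11100110 01100001 01101011 00100110 00010101 11011011 01101001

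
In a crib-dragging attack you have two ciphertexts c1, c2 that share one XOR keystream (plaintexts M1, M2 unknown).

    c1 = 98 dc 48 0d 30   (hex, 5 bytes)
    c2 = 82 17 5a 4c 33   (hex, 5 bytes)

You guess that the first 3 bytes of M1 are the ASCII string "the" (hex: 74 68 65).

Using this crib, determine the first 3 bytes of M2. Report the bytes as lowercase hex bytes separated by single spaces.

First, c1 ⊕ c2 = (M1 ⊕ K) ⊕ (M2 ⊕ K) = M1 ⊕ M2, so the key drops out. Then M2 = (M1 ⊕ M2) ⊕ M1 over the first 3 bytes.
byte 0: (98 ⊕ 82) ⊕ 74 = 1a ⊕ 74 = 6e
byte 1: (dc ⊕ 17) ⊕ 68 = cb ⊕ 68 = a3
byte 2: (48 ⊕ 5a) ⊕ 65 = 12 ⊕ 65 = 77

6e a3 77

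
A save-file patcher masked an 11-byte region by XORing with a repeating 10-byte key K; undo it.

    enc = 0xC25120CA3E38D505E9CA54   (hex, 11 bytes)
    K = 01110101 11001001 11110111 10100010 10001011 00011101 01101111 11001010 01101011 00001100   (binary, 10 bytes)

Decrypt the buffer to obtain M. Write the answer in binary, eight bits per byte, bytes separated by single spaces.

10110111 10011000 11010111 01101000 10110101 00100101 10111010 11001111 10000010 11000110 00100001

The 10-byte key repeats, so the effective keystream is 75 c9 f7 a2 8b 1d 6f ca 6b 0c 75.
byte 0: c2 ^ 75 = b7
byte 1: 51 ^ c9 = 98
byte 2: 20 ^ f7 = d7
byte 3: ca ^ a2 = 68
byte 4: 3e ^ 8b = b5
byte 5: 38 ^ 1d = 25
byte 6: d5 ^ 6f = ba
byte 7: 05 ^ ca = cf
byte 8: e9 ^ 6b = 82
byte 9: ca ^ 0c = c6
byte 10: 54 ^ 75 = 21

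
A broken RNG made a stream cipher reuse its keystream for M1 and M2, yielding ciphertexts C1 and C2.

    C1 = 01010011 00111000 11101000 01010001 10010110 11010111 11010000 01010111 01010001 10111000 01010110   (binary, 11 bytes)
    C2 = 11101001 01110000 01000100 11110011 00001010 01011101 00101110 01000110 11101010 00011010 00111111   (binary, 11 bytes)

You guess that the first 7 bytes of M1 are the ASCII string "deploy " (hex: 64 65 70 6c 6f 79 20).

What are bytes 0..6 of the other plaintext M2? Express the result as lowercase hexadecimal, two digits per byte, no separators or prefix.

First, C1 ⊕ C2 = (M1 ⊕ K) ⊕ (M2 ⊕ K) = M1 ⊕ M2, so the key drops out. Then M2 = (M1 ⊕ M2) ⊕ M1 over the first 7 bytes.
byte 0: (53 ^ e9) ^ 64 = ba ^ 64 = de
byte 1: (38 ^ 70) ^ 65 = 48 ^ 65 = 2d
byte 2: (e8 ^ 44) ^ 70 = ac ^ 70 = dc
byte 3: (51 ^ f3) ^ 6c = a2 ^ 6c = ce
byte 4: (96 ^ 0a) ^ 6f = 9c ^ 6f = f3
byte 5: (d7 ^ 5d) ^ 79 = 8a ^ 79 = f3
byte 6: (d0 ^ 2e) ^ 20 = fe ^ 20 = de

de2ddccef3f3de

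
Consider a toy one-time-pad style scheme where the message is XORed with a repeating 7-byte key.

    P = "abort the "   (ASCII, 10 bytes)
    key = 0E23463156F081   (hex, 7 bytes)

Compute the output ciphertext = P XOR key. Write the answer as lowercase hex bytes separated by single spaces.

The 7-byte key repeats, so the effective keystream is 0e 23 46 31 56 f0 81 0e 23 46.
byte 0:  97 xor  14 = 111
byte 1:  98 xor  35 =  65
byte 2: 111 xor  70 =  41
byte 3: 114 xor  49 =  67
byte 4: 116 xor  86 =  34
byte 5:  32 xor 240 = 208
byte 6: 116 xor 129 = 245
byte 7: 104 xor  14 = 102
byte 8: 101 xor  35 =  70
byte 9:  32 xor  70 = 102

6f 41 29 43 22 d0 f5 66 46 66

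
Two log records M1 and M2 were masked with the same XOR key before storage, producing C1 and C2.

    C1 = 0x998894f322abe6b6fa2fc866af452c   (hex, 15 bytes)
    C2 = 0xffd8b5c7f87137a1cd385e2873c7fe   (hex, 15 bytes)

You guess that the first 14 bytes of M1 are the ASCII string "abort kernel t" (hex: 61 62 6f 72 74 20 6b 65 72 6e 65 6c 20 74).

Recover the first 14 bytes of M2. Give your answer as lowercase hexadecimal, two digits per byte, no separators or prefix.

First, C1 ⊕ C2 = (M1 ⊕ K) ⊕ (M2 ⊕ K) = M1 ⊕ M2, so the key drops out. Then M2 = (M1 ⊕ M2) ⊕ M1 over the first 14 bytes.
byte 0: (99 ^ ff) ^ 61 = 66 ^ 61 = 07
byte 1: (88 ^ d8) ^ 62 = 50 ^ 62 = 32
byte 2: (94 ^ b5) ^ 6f = 21 ^ 6f = 4e
byte 3: (f3 ^ c7) ^ 72 = 34 ^ 72 = 46
byte 4: (22 ^ f8) ^ 74 = da ^ 74 = ae
byte 5: (ab ^ 71) ^ 20 = da ^ 20 = fa
byte 6: (e6 ^ 37) ^ 6b = d1 ^ 6b = ba
byte 7: (b6 ^ a1) ^ 65 = 17 ^ 65 = 72
byte 8: (fa ^ cd) ^ 72 = 37 ^ 72 = 45
byte 9: (2f ^ 38) ^ 6e = 17 ^ 6e = 79
byte 10: (c8 ^ 5e) ^ 65 = 96 ^ 65 = f3
byte 11: (66 ^ 28) ^ 6c = 4e ^ 6c = 22
byte 12: (af ^ 73) ^ 20 = dc ^ 20 = fc
byte 13: (45 ^ c7) ^ 74 = 82 ^ 74 = f6

07324e46aefaba724579f322fcf6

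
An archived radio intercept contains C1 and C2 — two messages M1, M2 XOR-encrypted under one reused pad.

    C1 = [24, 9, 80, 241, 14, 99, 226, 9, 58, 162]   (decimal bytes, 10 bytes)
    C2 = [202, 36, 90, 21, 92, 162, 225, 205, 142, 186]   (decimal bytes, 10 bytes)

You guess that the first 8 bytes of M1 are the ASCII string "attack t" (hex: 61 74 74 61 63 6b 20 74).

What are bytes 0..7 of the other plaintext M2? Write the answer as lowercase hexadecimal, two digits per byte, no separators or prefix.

b3597e8531aa23b0

First, C1 ⊕ C2 = (M1 ⊕ K) ⊕ (M2 ⊕ K) = M1 ⊕ M2, so the key drops out. Then M2 = (M1 ⊕ M2) ⊕ M1 over the first 8 bytes.
byte 0: (18 ⊕ ca) ⊕ 61 = d2 ⊕ 61 = b3
byte 1: (09 ⊕ 24) ⊕ 74 = 2d ⊕ 74 = 59
byte 2: (50 ⊕ 5a) ⊕ 74 = 0a ⊕ 74 = 7e
byte 3: (f1 ⊕ 15) ⊕ 61 = e4 ⊕ 61 = 85
byte 4: (0e ⊕ 5c) ⊕ 63 = 52 ⊕ 63 = 31
byte 5: (63 ⊕ a2) ⊕ 6b = c1 ⊕ 6b = aa
byte 6: (e2 ⊕ e1) ⊕ 20 = 03 ⊕ 20 = 23
byte 7: (09 ⊕ cd) ⊕ 74 = c4 ⊕ 74 = b0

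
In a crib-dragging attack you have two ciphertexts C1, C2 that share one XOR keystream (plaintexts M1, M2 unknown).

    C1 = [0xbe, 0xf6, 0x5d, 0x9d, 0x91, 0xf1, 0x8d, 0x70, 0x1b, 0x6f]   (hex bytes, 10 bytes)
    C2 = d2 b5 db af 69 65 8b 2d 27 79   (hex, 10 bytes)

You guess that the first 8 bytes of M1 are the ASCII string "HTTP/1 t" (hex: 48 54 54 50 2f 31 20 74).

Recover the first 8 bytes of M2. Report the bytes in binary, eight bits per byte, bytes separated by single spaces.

00100100 00010111 11010010 01100010 11010111 10100101 00100110 00101001

First, C1 ⊕ C2 = (M1 ⊕ K) ⊕ (M2 ⊕ K) = M1 ⊕ M2, so the key drops out. Then M2 = (M1 ⊕ M2) ⊕ M1 over the first 8 bytes.
byte 0: (be ⊕ d2) ⊕ 48 = 6c ⊕ 48 = 24
byte 1: (f6 ⊕ b5) ⊕ 54 = 43 ⊕ 54 = 17
byte 2: (5d ⊕ db) ⊕ 54 = 86 ⊕ 54 = d2
byte 3: (9d ⊕ af) ⊕ 50 = 32 ⊕ 50 = 62
byte 4: (91 ⊕ 69) ⊕ 2f = f8 ⊕ 2f = d7
byte 5: (f1 ⊕ 65) ⊕ 31 = 94 ⊕ 31 = a5
byte 6: (8d ⊕ 8b) ⊕ 20 = 06 ⊕ 20 = 26
byte 7: (70 ⊕ 2d) ⊕ 74 = 5d ⊕ 74 = 29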